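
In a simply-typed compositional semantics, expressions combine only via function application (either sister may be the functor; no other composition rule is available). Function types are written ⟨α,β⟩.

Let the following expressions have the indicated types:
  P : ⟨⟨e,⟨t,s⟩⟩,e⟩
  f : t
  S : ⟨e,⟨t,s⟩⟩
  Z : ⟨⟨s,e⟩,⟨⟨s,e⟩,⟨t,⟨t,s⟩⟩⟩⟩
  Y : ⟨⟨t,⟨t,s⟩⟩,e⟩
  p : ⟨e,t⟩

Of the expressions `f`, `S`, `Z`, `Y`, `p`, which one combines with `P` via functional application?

S

f : t — neither side's domain matches the other.
S — combines: P : ⟨⟨e,⟨t,s⟩⟩,e⟩ takes S : ⟨e,⟨t,s⟩⟩ as argument, giving e.
Z : ⟨⟨s,e⟩,⟨⟨s,e⟩,⟨t,⟨t,s⟩⟩⟩⟩ — neither side's domain matches the other.
Y : ⟨⟨t,⟨t,s⟩⟩,e⟩ — neither side's domain matches the other.
p : ⟨e,t⟩ — neither side's domain matches the other.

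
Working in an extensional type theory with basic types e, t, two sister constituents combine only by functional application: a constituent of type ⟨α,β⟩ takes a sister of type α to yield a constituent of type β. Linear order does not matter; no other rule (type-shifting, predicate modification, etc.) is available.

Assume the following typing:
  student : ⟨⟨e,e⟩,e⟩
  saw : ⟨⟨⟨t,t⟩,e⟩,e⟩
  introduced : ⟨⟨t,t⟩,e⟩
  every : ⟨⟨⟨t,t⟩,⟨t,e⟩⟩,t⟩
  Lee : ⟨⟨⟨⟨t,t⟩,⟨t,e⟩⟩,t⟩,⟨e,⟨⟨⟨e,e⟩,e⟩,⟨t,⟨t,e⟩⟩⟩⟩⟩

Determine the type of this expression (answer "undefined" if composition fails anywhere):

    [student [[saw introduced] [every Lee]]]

[saw introduced]: saw is ⟨⟨⟨t,t⟩,e⟩,e⟩, introduced is ⟨⟨t,t⟩,e⟩; result e.
[every Lee]: Lee is ⟨⟨⟨⟨t,t⟩,⟨t,e⟩⟩,t⟩,⟨e,⟨⟨⟨e,e⟩,e⟩,⟨t,⟨t,e⟩⟩⟩⟩⟩, every is ⟨⟨⟨t,t⟩,⟨t,e⟩⟩,t⟩; result ⟨e,⟨⟨⟨e,e⟩,e⟩,⟨t,⟨t,e⟩⟩⟩⟩.
[[saw introduced] [every Lee]]: [every Lee] is ⟨e,⟨⟨⟨e,e⟩,e⟩,⟨t,⟨t,e⟩⟩⟩⟩, [saw introduced] is e; result ⟨⟨⟨e,e⟩,e⟩,⟨t,⟨t,e⟩⟩⟩.
[student [[saw introduced] [every Lee]]]: [[saw introduced] [every Lee]] is ⟨⟨⟨e,e⟩,e⟩,⟨t,⟨t,e⟩⟩⟩, student is ⟨⟨e,e⟩,e⟩; result ⟨t,⟨t,e⟩⟩.

⟨t,⟨t,e⟩⟩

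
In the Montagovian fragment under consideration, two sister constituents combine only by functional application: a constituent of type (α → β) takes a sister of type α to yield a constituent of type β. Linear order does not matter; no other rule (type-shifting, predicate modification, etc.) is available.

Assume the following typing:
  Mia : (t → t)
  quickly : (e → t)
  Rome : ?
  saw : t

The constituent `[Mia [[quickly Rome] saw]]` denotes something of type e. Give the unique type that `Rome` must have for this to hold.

((e → t) → (t → ((t → t) → e)))

At [Mia [[quickly Rome] saw]] (required: e): Mia is (t → t), which is not a function with range e; hence [[quickly Rome] saw] is the functor — type ((t → t) → e).
At [[quickly Rome] saw] (required: ((t → t) → e)): saw is t, which is not a function with range ((t → t) → e); hence [quickly Rome] is the functor — type (t → ((t → t) → e)).
At [quickly Rome] (required: (t → ((t → t) → e))): quickly is (e → t), which is not a function with range (t → ((t → t) → e)); hence Rome is the functor — type ((e → t) → (t → ((t → t) → e))).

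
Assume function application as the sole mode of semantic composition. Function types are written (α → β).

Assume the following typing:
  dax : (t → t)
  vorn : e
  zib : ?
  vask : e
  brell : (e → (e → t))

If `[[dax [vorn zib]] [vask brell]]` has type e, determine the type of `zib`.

[[dax [vorn zib]] [vask brell]] is required to be e. [vask brell] : (e → t) cannot yield e as functor, so [dax [vorn zib]] : ((e → t) → e).
[dax [vorn zib]] is required to be ((e → t) → e). dax : (t → t) cannot yield ((e → t) → e) as functor, so [vorn zib] : ((t → t) → ((e → t) → e)).
[vorn zib] is required to be ((t → t) → ((e → t) → e)). vorn : e cannot yield ((t → t) → ((e → t) → e)) as functor, so zib : (e → ((t → t) → ((e → t) → e))).

(e → ((t → t) → ((e → t) → e)))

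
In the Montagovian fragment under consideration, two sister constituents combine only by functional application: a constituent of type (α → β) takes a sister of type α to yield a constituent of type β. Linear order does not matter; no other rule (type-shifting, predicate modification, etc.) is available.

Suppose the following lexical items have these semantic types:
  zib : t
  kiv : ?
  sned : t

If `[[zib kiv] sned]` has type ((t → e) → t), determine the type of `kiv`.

[[zib kiv] sned] must have type ((t → e) → t). The sister sned has type t; that is not a function onto ((t → e) → t), so [zib kiv] must be the functor, of type (t → ((t → e) → t)).
[zib kiv] must have type (t → ((t → e) → t)). The sister zib has type t; that is not a function onto (t → ((t → e) → t)), so kiv must be the functor, of type (t → (t → ((t → e) → t))).

(t → (t → ((t → e) → t)))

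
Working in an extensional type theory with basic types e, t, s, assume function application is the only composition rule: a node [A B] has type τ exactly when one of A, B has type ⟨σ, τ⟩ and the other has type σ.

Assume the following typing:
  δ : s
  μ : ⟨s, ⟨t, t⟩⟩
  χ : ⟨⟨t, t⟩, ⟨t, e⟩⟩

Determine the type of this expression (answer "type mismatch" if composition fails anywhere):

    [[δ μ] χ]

⟨t, e⟩

[δ μ]: ⟨s, ⟨t, t⟩⟩ applied to s yields ⟨t, t⟩.
[[δ μ] χ]: ⟨⟨t, t⟩, ⟨t, e⟩⟩ applied to ⟨t, t⟩ yields ⟨t, e⟩.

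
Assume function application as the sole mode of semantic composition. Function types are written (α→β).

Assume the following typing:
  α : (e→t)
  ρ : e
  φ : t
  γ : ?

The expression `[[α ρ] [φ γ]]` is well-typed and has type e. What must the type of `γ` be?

(t→(t→e))

[[α ρ] [φ γ]] must have type e. The sister [α ρ] has type t; that is not a function onto e, so [φ γ] must be the functor, of type (t→e).
[φ γ] must have type (t→e). The sister φ has type t; that is not a function onto (t→e), so γ must be the functor, of type (t→(t→e)).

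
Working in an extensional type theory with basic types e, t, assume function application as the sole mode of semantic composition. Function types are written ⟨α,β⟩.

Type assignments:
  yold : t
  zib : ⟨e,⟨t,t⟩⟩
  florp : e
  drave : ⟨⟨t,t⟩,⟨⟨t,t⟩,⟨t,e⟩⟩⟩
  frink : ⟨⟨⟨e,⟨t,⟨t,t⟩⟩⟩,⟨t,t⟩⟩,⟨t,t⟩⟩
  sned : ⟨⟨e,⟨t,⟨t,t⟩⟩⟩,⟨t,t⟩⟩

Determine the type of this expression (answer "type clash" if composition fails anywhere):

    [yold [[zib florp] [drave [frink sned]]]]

e

[zib florp]: functor zib : ⟨e,⟨t,t⟩⟩, argument florp : e; result ⟨t,t⟩.
[frink sned]: functor frink : ⟨⟨⟨e,⟨t,⟨t,t⟩⟩⟩,⟨t,t⟩⟩,⟨t,t⟩⟩, argument sned : ⟨⟨e,⟨t,⟨t,t⟩⟩⟩,⟨t,t⟩⟩; result ⟨t,t⟩.
[drave [frink sned]]: functor drave : ⟨⟨t,t⟩,⟨⟨t,t⟩,⟨t,e⟩⟩⟩, argument [frink sned] : ⟨t,t⟩; result ⟨⟨t,t⟩,⟨t,e⟩⟩.
[[zib florp] [drave [frink sned]]]: functor [drave [frink sned]] : ⟨⟨t,t⟩,⟨t,e⟩⟩, argument [zib florp] : ⟨t,t⟩; result ⟨t,e⟩.
[yold [[zib florp] [drave [frink sned]]]]: functor [[zib florp] [drave [frink sned]]] : ⟨t,e⟩, argument yold : t; result e.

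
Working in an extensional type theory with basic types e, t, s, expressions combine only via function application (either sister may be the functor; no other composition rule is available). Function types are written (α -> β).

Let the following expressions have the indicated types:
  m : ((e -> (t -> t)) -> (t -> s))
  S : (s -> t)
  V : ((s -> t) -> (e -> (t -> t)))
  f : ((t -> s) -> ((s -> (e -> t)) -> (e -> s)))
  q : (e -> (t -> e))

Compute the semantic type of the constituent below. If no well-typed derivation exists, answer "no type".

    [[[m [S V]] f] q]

At [S V], V : ((s -> t) -> (e -> (t -> t))) takes S : (s -> t), giving (e -> (t -> t)).
At [m [S V]], m : ((e -> (t -> t)) -> (t -> s)) takes [S V] : (e -> (t -> t)), giving (t -> s).
At [[m [S V]] f], f : ((t -> s) -> ((s -> (e -> t)) -> (e -> s))) takes [m [S V]] : (t -> s), giving ((s -> (e -> t)) -> (e -> s)).
[[[m [S V]] f] q]: ((s -> (e -> t)) -> (e -> s)) with (e -> (t -> e)) — neither is a function whose domain matches the other; composition fails here.

no type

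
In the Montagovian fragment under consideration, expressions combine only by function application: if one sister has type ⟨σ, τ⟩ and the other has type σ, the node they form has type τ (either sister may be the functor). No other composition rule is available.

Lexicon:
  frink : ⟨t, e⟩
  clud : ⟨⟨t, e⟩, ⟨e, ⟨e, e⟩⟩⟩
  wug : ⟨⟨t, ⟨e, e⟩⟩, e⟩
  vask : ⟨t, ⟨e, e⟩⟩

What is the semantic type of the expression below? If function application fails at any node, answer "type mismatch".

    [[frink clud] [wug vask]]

⟨e, e⟩

At [frink clud], clud : ⟨⟨t, e⟩, ⟨e, ⟨e, e⟩⟩⟩ takes frink : ⟨t, e⟩, giving ⟨e, ⟨e, e⟩⟩.
At [wug vask], wug : ⟨⟨t, ⟨e, e⟩⟩, e⟩ takes vask : ⟨t, ⟨e, e⟩⟩, giving e.
At [[frink clud] [wug vask]], [frink clud] : ⟨e, ⟨e, e⟩⟩ takes [wug vask] : e, giving ⟨e, e⟩.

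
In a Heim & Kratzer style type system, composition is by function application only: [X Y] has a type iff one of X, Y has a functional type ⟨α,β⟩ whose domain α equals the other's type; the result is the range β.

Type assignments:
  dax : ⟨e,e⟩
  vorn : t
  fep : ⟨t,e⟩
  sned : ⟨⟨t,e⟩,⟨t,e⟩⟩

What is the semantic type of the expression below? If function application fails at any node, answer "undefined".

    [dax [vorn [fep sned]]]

[fep sned]: sned is ⟨⟨t,e⟩,⟨t,e⟩⟩, fep is ⟨t,e⟩; result ⟨t,e⟩.
[vorn [fep sned]]: [fep sned] is ⟨t,e⟩, vorn is t; result e.
[dax [vorn [fep sned]]]: dax is ⟨e,e⟩, [vorn [fep sned]] is e; result e.

e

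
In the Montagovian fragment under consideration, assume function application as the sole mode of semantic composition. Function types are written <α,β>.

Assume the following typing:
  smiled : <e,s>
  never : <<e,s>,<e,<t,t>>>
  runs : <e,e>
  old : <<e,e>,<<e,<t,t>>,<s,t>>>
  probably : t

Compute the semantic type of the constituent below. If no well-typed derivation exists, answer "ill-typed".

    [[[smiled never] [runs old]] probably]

[smiled never]: functor never : <<e,s>,<e,<t,t>>>, argument smiled : <e,s>; result <e,<t,t>>.
[runs old]: functor old : <<e,e>,<<e,<t,t>>,<s,t>>>, argument runs : <e,e>; result <<e,<t,t>>,<s,t>>.
[[smiled never] [runs old]]: functor [runs old] : <<e,<t,t>>,<s,t>>, argument [smiled never] : <e,<t,t>>; result <s,t>.
At [[[smiled never] [runs old]] probably]: neither <s,t> nor t can take the other as argument; the node is ill-typed.

ill-typed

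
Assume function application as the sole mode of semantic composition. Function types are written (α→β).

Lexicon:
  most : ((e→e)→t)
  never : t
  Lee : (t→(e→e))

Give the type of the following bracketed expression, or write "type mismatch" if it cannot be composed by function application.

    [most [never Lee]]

[never Lee]: functor Lee : (t→(e→e)), argument never : t; result (e→e).
[most [never Lee]]: functor most : ((e→e)→t), argument [never Lee] : (e→e); result t.

t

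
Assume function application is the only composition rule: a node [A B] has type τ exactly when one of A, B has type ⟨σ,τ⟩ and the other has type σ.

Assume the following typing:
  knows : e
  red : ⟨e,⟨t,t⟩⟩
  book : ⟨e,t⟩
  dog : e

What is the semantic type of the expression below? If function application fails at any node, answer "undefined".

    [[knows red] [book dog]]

At [knows red], red : ⟨e,⟨t,t⟩⟩ takes knows : e, giving ⟨t,t⟩.
At [book dog], book : ⟨e,t⟩ takes dog : e, giving t.
At [[knows red] [book dog]], [knows red] : ⟨t,t⟩ takes [book dog] : t, giving t.

t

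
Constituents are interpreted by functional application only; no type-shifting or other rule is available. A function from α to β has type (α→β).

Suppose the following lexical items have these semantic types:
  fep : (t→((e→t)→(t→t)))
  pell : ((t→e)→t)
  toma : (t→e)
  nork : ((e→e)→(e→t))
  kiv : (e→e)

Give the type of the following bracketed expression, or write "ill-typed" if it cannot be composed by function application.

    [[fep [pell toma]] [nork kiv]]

[pell toma] — pell of type ((t→e)→t) combines with toma of type (t→e): type t.
[fep [pell toma]] — fep of type (t→((e→t)→(t→t))) combines with [pell toma] of type t: type ((e→t)→(t→t)).
[nork kiv] — nork of type ((e→e)→(e→t)) combines with kiv of type (e→e): type (e→t).
[[fep [pell toma]] [nork kiv]] — [fep [pell toma]] of type ((e→t)→(t→t)) combines with [nork kiv] of type (e→t): type (t→t).

(t→t)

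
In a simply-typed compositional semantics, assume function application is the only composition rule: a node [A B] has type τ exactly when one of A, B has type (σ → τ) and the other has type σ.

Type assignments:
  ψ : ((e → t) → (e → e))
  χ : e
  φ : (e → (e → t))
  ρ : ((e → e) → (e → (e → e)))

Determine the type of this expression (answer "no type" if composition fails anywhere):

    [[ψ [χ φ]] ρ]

[χ φ]: functor φ : (e → (e → t)), argument χ : e; result (e → t).
[ψ [χ φ]]: functor ψ : ((e → t) → (e → e)), argument [χ φ] : (e → t); result (e → e).
[[ψ [χ φ]] ρ]: functor ρ : ((e → e) → (e → (e → e))), argument [ψ [χ φ]] : (e → e); result (e → (e → e)).

(e → (e → e))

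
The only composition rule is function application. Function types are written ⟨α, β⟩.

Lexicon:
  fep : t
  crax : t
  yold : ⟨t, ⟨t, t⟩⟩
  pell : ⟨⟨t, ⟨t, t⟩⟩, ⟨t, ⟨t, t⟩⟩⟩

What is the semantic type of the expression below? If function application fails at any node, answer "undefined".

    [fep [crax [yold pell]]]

t

[yold pell]: pell is ⟨⟨t, ⟨t, t⟩⟩, ⟨t, ⟨t, t⟩⟩⟩, yold is ⟨t, ⟨t, t⟩⟩; result ⟨t, ⟨t, t⟩⟩.
[crax [yold pell]]: [yold pell] is ⟨t, ⟨t, t⟩⟩, crax is t; result ⟨t, t⟩.
[fep [crax [yold pell]]]: [crax [yold pell]] is ⟨t, t⟩, fep is t; result t.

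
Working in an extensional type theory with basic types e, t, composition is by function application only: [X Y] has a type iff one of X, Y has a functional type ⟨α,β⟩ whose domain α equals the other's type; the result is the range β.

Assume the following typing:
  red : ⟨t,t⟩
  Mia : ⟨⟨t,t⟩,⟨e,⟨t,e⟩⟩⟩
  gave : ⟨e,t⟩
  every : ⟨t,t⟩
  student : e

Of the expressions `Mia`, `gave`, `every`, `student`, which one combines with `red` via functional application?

Mia

Mia — combines: Mia : ⟨⟨t,t⟩,⟨e,⟨t,e⟩⟩⟩ takes red : ⟨t,t⟩ as argument, giving ⟨e,⟨t,e⟩⟩.
gave : ⟨e,t⟩ — no; red wants t, and gave wants e.
every : ⟨t,t⟩ — no; red wants t, and every wants t.
student : e — no; red wants t, and student wants nothing (atomic).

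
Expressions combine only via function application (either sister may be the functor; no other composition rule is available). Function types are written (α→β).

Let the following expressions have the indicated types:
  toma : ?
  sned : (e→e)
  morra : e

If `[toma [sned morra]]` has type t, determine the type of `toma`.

[toma [sned morra]] must have type t. The sister [sned morra] has type e; that is not a function onto t, so toma must be the functor, of type (e→t).

(e→t)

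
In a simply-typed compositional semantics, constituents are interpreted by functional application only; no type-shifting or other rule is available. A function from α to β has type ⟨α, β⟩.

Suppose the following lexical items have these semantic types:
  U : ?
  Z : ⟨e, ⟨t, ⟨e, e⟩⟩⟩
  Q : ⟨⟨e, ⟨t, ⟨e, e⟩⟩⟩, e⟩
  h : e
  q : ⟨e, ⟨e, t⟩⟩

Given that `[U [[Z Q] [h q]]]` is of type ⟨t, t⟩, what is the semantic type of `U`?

⟨t, ⟨t, t⟩⟩

[U [[Z Q] [h q]]] must have type ⟨t, t⟩. The sister [[Z Q] [h q]] has type t; that is not a function onto ⟨t, t⟩, so U must be the functor, of type ⟨t, ⟨t, t⟩⟩.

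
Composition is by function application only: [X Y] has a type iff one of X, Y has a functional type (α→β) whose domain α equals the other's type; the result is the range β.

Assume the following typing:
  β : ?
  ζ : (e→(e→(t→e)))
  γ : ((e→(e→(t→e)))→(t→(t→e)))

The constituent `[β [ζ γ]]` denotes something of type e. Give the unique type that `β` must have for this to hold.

At [β [ζ γ]] (required: e): [ζ γ] is (t→(t→e)), which is not a function with range e; hence β is the functor — type ((t→(t→e))→e).

((t→(t→e))→e)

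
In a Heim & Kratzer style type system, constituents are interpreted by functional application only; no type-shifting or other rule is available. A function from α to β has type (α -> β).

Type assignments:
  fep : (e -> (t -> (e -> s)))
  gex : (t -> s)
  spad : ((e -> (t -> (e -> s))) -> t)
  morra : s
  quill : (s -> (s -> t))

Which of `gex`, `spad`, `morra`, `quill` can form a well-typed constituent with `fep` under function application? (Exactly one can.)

spad

gex : (t -> s) — does not combine with fep.
spad — combines: spad : ((e -> (t -> (e -> s))) -> t) takes fep : (e -> (t -> (e -> s))) as argument, giving t.
morra : s — does not combine with fep.
quill : (s -> (s -> t)) — does not combine with fep.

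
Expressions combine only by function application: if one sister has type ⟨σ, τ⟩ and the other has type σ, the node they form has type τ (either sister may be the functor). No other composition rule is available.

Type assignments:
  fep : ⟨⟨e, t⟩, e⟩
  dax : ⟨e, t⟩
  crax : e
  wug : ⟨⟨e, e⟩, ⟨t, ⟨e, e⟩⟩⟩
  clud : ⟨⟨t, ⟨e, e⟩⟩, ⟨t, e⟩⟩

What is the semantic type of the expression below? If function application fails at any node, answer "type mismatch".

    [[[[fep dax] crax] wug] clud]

type mismatch

[fep dax]: ⟨⟨e, t⟩, e⟩ applied to ⟨e, t⟩ yields e.
At [[fep dax] crax]: neither e nor e can take the other as argument; the node is ill-typed.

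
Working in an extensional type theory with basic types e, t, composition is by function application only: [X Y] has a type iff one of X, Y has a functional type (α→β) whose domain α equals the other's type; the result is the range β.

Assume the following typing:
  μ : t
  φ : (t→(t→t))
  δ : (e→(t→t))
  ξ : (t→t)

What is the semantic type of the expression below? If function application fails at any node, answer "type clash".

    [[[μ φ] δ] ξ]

[μ φ]: functor φ : (t→(t→t)), argument μ : t; result (t→t).
[[μ φ] δ]: (t→t) with (e→(t→t)) — neither is a function whose domain matches the other; composition fails here.

type clash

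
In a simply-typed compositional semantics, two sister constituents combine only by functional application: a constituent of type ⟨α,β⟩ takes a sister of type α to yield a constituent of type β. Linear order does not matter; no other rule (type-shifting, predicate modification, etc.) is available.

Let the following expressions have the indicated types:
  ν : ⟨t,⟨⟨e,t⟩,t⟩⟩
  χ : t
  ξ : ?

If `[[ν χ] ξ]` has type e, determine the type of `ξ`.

⟨⟨⟨e,t⟩,t⟩,e⟩

[[ν χ] ξ] must have type e. The sister [ν χ] has type ⟨⟨e,t⟩,t⟩; that is not a function onto e, so ξ must be the functor, of type ⟨⟨⟨e,t⟩,t⟩,e⟩.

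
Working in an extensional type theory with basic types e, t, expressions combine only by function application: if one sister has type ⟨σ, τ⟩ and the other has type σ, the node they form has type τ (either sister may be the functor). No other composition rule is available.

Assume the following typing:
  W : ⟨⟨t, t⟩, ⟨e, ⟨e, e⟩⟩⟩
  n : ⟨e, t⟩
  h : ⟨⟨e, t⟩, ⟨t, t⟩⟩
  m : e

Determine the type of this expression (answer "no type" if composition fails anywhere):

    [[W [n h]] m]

At [n h], h : ⟨⟨e, t⟩, ⟨t, t⟩⟩ takes n : ⟨e, t⟩, giving ⟨t, t⟩.
At [W [n h]], W : ⟨⟨t, t⟩, ⟨e, ⟨e, e⟩⟩⟩ takes [n h] : ⟨t, t⟩, giving ⟨e, ⟨e, e⟩⟩.
At [[W [n h]] m], [W [n h]] : ⟨e, ⟨e, e⟩⟩ takes m : e, giving ⟨e, e⟩.

⟨e, e⟩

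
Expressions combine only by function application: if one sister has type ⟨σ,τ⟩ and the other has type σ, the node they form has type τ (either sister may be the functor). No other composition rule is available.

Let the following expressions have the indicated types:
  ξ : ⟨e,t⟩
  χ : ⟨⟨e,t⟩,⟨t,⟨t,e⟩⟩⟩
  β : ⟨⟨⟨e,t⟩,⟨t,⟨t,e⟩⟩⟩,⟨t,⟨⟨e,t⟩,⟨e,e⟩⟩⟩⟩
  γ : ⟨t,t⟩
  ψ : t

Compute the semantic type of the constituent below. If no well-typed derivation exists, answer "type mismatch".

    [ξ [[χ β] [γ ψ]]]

⟨e,e⟩

[χ β] — β of type ⟨⟨⟨e,t⟩,⟨t,⟨t,e⟩⟩⟩,⟨t,⟨⟨e,t⟩,⟨e,e⟩⟩⟩⟩ combines with χ of type ⟨⟨e,t⟩,⟨t,⟨t,e⟩⟩⟩: type ⟨t,⟨⟨e,t⟩,⟨e,e⟩⟩⟩.
[γ ψ] — γ of type ⟨t,t⟩ combines with ψ of type t: type t.
[[χ β] [γ ψ]] — [χ β] of type ⟨t,⟨⟨e,t⟩,⟨e,e⟩⟩⟩ combines with [γ ψ] of type t: type ⟨⟨e,t⟩,⟨e,e⟩⟩.
[ξ [[χ β] [γ ψ]]] — [[χ β] [γ ψ]] of type ⟨⟨e,t⟩,⟨e,e⟩⟩ combines with ξ of type ⟨e,t⟩: type ⟨e,e⟩.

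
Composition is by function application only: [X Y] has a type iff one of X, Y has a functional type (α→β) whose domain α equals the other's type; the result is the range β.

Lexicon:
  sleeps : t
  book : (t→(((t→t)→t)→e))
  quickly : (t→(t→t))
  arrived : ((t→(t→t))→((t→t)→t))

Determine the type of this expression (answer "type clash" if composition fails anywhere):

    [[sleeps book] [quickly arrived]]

[sleeps book]: (t→(((t→t)→t)→e)) applied to t yields (((t→t)→t)→e).
[quickly arrived]: ((t→(t→t))→((t→t)→t)) applied to (t→(t→t)) yields ((t→t)→t).
[[sleeps book] [quickly arrived]]: (((t→t)→t)→e) applied to ((t→t)→t) yields e.

e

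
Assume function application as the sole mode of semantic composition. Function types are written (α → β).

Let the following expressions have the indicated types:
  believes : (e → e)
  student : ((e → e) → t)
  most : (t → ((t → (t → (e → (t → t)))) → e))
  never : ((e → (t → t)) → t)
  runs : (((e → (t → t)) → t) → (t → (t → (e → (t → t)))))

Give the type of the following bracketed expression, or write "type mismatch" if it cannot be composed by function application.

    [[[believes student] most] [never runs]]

[believes student]: student is ((e → e) → t), believes is (e → e); result t.
[[believes student] most]: most is (t → ((t → (t → (e → (t → t)))) → e)), [believes student] is t; result ((t → (t → (e → (t → t)))) → e).
[never runs]: runs is (((e → (t → t)) → t) → (t → (t → (e → (t → t))))), never is ((e → (t → t)) → t); result (t → (t → (e → (t → t)))).
[[[believes student] most] [never runs]]: [[believes student] most] is ((t → (t → (e → (t → t)))) → e), [never runs] is (t → (t → (e → (t → t)))); result e.

e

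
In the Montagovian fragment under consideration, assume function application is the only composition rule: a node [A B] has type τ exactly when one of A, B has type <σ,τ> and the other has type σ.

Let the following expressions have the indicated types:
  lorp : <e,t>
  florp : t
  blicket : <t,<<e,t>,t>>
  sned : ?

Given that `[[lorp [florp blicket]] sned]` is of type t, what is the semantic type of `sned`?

[[lorp [florp blicket]] sned] is required to be t. [lorp [florp blicket]] : t cannot yield t as functor, so sned : <t,t>.

<t,t>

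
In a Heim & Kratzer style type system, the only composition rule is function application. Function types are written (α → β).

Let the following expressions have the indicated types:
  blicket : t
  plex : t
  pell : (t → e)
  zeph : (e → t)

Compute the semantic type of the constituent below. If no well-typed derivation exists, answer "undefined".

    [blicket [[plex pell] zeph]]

[plex pell] — pell of type (t → e) combines with plex of type t: type e.
[[plex pell] zeph] — zeph of type (e → t) combines with [plex pell] of type e: type t.
At [blicket [[plex pell] zeph]]: neither t nor t can take the other as argument; the node is ill-typed.

undefined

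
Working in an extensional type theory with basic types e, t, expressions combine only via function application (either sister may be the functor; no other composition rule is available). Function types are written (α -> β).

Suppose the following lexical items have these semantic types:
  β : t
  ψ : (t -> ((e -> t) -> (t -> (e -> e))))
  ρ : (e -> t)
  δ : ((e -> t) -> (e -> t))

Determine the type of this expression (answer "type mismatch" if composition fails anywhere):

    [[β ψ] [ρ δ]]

(t -> (e -> e))

[β ψ]: (t -> ((e -> t) -> (t -> (e -> e)))) applied to t yields ((e -> t) -> (t -> (e -> e))).
[ρ δ]: ((e -> t) -> (e -> t)) applied to (e -> t) yields (e -> t).
[[β ψ] [ρ δ]]: ((e -> t) -> (t -> (e -> e))) applied to (e -> t) yields (t -> (e -> e)).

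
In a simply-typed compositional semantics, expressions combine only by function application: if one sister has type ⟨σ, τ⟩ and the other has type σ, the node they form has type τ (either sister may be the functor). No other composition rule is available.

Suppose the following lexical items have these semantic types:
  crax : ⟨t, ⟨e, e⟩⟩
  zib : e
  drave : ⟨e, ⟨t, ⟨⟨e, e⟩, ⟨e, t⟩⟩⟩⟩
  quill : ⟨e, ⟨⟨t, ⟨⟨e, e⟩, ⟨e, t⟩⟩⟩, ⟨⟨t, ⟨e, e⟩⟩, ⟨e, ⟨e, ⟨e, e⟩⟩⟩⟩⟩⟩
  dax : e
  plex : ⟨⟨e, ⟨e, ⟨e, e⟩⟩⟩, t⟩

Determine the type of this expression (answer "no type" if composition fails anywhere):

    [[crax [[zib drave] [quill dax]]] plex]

t

[zib drave]: drave is ⟨e, ⟨t, ⟨⟨e, e⟩, ⟨e, t⟩⟩⟩⟩, zib is e; result ⟨t, ⟨⟨e, e⟩, ⟨e, t⟩⟩⟩.
[quill dax]: quill is ⟨e, ⟨⟨t, ⟨⟨e, e⟩, ⟨e, t⟩⟩⟩, ⟨⟨t, ⟨e, e⟩⟩, ⟨e, ⟨e, ⟨e, e⟩⟩⟩⟩⟩⟩, dax is e; result ⟨⟨t, ⟨⟨e, e⟩, ⟨e, t⟩⟩⟩, ⟨⟨t, ⟨e, e⟩⟩, ⟨e, ⟨e, ⟨e, e⟩⟩⟩⟩⟩.
[[zib drave] [quill dax]]: [quill dax] is ⟨⟨t, ⟨⟨e, e⟩, ⟨e, t⟩⟩⟩, ⟨⟨t, ⟨e, e⟩⟩, ⟨e, ⟨e, ⟨e, e⟩⟩⟩⟩⟩, [zib drave] is ⟨t, ⟨⟨e, e⟩, ⟨e, t⟩⟩⟩; result ⟨⟨t, ⟨e, e⟩⟩, ⟨e, ⟨e, ⟨e, e⟩⟩⟩⟩.
[crax [[zib drave] [quill dax]]]: [[zib drave] [quill dax]] is ⟨⟨t, ⟨e, e⟩⟩, ⟨e, ⟨e, ⟨e, e⟩⟩⟩⟩, crax is ⟨t, ⟨e, e⟩⟩; result ⟨e, ⟨e, ⟨e, e⟩⟩⟩.
[[crax [[zib drave] [quill dax]]] plex]: plex is ⟨⟨e, ⟨e, ⟨e, e⟩⟩⟩, t⟩, [crax [[zib drave] [quill dax]]] is ⟨e, ⟨e, ⟨e, e⟩⟩⟩; result t.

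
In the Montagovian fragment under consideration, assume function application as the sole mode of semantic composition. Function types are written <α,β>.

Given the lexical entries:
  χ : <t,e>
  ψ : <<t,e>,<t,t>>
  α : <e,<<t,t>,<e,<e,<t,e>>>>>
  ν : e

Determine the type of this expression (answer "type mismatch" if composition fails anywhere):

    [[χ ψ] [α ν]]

[χ ψ]: <<t,e>,<t,t>> applied to <t,e> yields <t,t>.
[α ν]: <e,<<t,t>,<e,<e,<t,e>>>>> applied to e yields <<t,t>,<e,<e,<t,e>>>>.
[[χ ψ] [α ν]]: <<t,t>,<e,<e,<t,e>>>> applied to <t,t> yields <e,<e,<t,e>>>.

<e,<e,<t,e>>>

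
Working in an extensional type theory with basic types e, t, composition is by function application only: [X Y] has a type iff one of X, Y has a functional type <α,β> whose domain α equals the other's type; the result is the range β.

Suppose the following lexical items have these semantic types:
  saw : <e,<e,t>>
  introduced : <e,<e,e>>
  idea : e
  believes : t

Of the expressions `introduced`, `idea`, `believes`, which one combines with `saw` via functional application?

introduced : <e,<e,e>> — does not combine with saw.
idea — combines: saw : <e,<e,t>> takes idea : e as argument, giving <e,t>.
believes : t — does not combine with saw.

idea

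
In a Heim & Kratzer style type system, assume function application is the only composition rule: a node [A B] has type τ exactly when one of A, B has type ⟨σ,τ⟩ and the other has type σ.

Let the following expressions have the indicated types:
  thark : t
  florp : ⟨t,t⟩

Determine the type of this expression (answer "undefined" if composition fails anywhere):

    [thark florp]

t

[thark florp] — florp of type ⟨t,t⟩ combines with thark of type t: type t.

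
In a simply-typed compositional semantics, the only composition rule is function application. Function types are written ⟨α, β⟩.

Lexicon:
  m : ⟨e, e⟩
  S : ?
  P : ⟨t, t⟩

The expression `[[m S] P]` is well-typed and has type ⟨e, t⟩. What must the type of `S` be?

⟨⟨e, e⟩, ⟨⟨t, t⟩, ⟨e, t⟩⟩⟩

For [[m S] P] to have type ⟨e, t⟩ with P of type ⟨t, t⟩, [m S] must be the function: [m S] : ⟨⟨t, t⟩, ⟨e, t⟩⟩.
For [m S] to have type ⟨⟨t, t⟩, ⟨e, t⟩⟩ with m of type ⟨e, e⟩, S must be the function: S : ⟨⟨e, e⟩, ⟨⟨t, t⟩, ⟨e, t⟩⟩⟩.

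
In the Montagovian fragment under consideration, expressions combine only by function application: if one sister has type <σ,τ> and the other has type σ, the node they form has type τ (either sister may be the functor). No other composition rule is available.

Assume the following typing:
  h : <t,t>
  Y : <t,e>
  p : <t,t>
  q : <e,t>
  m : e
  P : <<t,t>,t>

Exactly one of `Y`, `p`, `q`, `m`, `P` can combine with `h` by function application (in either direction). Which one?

P

Y : <t,e> — no; h wants t, and Y wants t.
p : <t,t> — no; h wants t, and p wants t.
q : <e,t> — no; h wants t, and q wants e.
m : e — no; h wants t, and m wants nothing (atomic).
P — combines: P : <<t,t>,t> takes h : <t,t> as argument, giving t.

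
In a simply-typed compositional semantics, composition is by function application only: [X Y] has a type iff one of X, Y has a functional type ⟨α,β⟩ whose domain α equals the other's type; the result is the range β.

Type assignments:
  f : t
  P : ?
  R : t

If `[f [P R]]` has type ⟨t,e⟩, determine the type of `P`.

[f [P R]] must have type ⟨t,e⟩. The sister f has type t; that is not a function onto ⟨t,e⟩, so [P R] must be the functor, of type ⟨t,⟨t,e⟩⟩.
[P R] must have type ⟨t,⟨t,e⟩⟩. The sister R has type t; that is not a function onto ⟨t,⟨t,e⟩⟩, so P must be the functor, of type ⟨t,⟨t,⟨t,e⟩⟩⟩.

⟨t,⟨t,⟨t,e⟩⟩⟩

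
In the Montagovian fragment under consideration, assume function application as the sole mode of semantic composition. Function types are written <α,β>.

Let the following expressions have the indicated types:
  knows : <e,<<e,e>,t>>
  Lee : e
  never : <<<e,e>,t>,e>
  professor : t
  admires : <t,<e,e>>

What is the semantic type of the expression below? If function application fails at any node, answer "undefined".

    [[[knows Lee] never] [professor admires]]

e

[knows Lee]: functor knows : <e,<<e,e>,t>>, argument Lee : e; result <<e,e>,t>.
[[knows Lee] never]: functor never : <<<e,e>,t>,e>, argument [knows Lee] : <<e,e>,t>; result e.
[professor admires]: functor admires : <t,<e,e>>, argument professor : t; result <e,e>.
[[[knows Lee] never] [professor admires]]: functor [professor admires] : <e,e>, argument [[knows Lee] never] : e; result e.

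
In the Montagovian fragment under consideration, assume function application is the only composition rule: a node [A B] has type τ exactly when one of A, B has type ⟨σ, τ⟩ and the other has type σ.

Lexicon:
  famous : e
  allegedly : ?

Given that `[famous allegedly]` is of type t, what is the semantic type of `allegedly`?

At [famous allegedly] (required: t): famous is e, which is not a function with range t; hence allegedly is the functor — type ⟨e, t⟩.

⟨e, t⟩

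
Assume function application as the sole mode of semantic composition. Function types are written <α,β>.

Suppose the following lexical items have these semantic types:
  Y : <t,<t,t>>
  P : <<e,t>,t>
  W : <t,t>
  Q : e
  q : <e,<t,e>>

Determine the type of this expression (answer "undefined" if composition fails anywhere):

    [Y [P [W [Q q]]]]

undefined

[Q q]: functor q : <e,<t,e>>, argument Q : e; result <t,e>.
At [W [Q q]]: neither <t,t> nor <t,e> can take the other as argument; the node is ill-typed.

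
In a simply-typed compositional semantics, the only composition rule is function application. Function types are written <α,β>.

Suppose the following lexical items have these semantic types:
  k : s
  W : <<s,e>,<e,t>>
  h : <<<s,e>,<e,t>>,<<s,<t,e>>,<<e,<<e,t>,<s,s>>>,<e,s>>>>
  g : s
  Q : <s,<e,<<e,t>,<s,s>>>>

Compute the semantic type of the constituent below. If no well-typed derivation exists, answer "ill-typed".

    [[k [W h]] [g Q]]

[W h] — h of type <<<s,e>,<e,t>>,<<s,<t,e>>,<<e,<<e,t>,<s,s>>>,<e,s>>>> combines with W of type <<s,e>,<e,t>>: type <<s,<t,e>>,<<e,<<e,t>,<s,s>>>,<e,s>>>.
[k [W h]]: s and <<s,<t,e>>,<<e,<<e,t>,<s,s>>>,<e,s>>> cannot combine by function application — type clash.

ill-typed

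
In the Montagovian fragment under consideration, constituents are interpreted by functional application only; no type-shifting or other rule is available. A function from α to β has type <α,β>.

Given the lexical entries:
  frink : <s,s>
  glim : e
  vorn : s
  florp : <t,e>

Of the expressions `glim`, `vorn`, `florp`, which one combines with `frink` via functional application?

glim : e — no; frink wants s, and glim wants nothing (atomic).
vorn — combines: frink : <s,s> takes vorn : s as argument, giving s.
florp : <t,e> — no; frink wants s, and florp wants t.

vorn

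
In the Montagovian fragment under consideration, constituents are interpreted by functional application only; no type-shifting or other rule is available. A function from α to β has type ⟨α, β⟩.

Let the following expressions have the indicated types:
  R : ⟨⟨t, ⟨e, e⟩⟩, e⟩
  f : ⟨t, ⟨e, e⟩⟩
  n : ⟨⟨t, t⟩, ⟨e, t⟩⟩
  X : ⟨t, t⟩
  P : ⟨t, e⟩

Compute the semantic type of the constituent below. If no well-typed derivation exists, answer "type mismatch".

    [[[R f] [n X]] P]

[R f] — R of type ⟨⟨t, ⟨e, e⟩⟩, e⟩ combines with f of type ⟨t, ⟨e, e⟩⟩: type e.
[n X] — n of type ⟨⟨t, t⟩, ⟨e, t⟩⟩ combines with X of type ⟨t, t⟩: type ⟨e, t⟩.
[[R f] [n X]] — [n X] of type ⟨e, t⟩ combines with [R f] of type e: type t.
[[[R f] [n X]] P] — P of type ⟨t, e⟩ combines with [[R f] [n X]] of type t: type e.

e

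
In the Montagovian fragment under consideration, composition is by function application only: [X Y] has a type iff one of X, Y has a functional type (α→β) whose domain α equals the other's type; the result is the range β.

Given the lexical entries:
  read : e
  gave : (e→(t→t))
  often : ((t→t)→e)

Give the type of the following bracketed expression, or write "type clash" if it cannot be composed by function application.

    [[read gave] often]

[read gave]: gave is (e→(t→t)), read is e; result (t→t).
[[read gave] often]: often is ((t→t)→e), [read gave] is (t→t); result e.

e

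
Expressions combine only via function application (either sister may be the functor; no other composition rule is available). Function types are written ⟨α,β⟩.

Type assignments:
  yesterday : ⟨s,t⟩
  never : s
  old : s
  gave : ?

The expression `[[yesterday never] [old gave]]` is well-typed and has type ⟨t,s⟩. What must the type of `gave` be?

For [[yesterday never] [old gave]] to have type ⟨t,s⟩ with [yesterday never] of type t, [old gave] must be the function: [old gave] : ⟨t,⟨t,s⟩⟩.
For [old gave] to have type ⟨t,⟨t,s⟩⟩ with old of type s, gave must be the function: gave : ⟨s,⟨t,⟨t,s⟩⟩⟩.

⟨s,⟨t,⟨t,s⟩⟩⟩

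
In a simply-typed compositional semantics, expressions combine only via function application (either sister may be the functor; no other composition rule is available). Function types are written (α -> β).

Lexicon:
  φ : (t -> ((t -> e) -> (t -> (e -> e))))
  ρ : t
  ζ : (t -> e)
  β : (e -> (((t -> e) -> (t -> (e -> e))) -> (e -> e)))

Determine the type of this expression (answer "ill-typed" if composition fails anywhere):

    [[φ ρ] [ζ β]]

ill-typed

[φ ρ]: functor φ : (t -> ((t -> e) -> (t -> (e -> e)))), argument ρ : t; result ((t -> e) -> (t -> (e -> e))).
[ζ β]: (t -> e) with (e -> (((t -> e) -> (t -> (e -> e))) -> (e -> e))) — neither is a function whose domain matches the other; composition fails here.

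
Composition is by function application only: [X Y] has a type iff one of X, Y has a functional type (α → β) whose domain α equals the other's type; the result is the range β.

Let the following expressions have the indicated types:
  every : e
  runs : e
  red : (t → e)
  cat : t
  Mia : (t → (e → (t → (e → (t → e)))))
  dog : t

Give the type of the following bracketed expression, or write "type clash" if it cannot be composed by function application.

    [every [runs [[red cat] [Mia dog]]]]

type clash

[red cat] — red of type (t → e) combines with cat of type t: type e.
[Mia dog] — Mia of type (t → (e → (t → (e → (t → e))))) combines with dog of type t: type (e → (t → (e → (t → e)))).
[[red cat] [Mia dog]] — [Mia dog] of type (e → (t → (e → (t → e)))) combines with [red cat] of type e: type (t → (e → (t → e))).
At [runs [[red cat] [Mia dog]]]: neither e nor (t → (e → (t → e))) can take the other as argument; the node is ill-typed.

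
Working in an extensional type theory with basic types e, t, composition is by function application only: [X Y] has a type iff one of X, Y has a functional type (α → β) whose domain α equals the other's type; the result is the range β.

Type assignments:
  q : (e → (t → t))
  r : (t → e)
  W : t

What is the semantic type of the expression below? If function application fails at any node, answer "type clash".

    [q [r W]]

[r W]: functor r : (t → e), argument W : t; result e.
[q [r W]]: functor q : (e → (t → t)), argument [r W] : e; result (t → t).

(t → t)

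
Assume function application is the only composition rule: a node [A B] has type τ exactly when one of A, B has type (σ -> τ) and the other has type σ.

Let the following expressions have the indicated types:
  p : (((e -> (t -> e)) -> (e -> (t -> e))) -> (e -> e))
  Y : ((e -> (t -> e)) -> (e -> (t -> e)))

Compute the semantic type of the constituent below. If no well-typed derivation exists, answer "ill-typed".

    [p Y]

(e -> e)

[p Y] — p of type (((e -> (t -> e)) -> (e -> (t -> e))) -> (e -> e)) combines with Y of type ((e -> (t -> e)) -> (e -> (t -> e))): type (e -> e).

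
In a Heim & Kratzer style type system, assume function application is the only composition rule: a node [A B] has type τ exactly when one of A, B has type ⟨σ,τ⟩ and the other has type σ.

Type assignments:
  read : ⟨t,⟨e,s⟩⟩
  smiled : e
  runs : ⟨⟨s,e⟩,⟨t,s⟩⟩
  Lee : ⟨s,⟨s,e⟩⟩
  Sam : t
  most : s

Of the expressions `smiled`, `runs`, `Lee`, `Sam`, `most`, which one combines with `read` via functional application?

Sam

smiled : e — neither side's domain matches the other.
runs : ⟨⟨s,e⟩,⟨t,s⟩⟩ — neither side's domain matches the other.
Lee : ⟨s,⟨s,e⟩⟩ — neither side's domain matches the other.
Sam — combines: read : ⟨t,⟨e,s⟩⟩ takes Sam : t as argument, giving ⟨e,s⟩.
most : s — neither side's domain matches the other.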